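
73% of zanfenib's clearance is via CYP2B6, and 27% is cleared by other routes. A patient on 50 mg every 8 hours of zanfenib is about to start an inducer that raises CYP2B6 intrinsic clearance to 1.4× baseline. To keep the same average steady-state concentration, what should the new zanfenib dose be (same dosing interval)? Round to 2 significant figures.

65 mg

The CYP2B6 pathway (73% of clearance) increases to 1.4× activity: 0.73 × 1.4 = 1.022.
The remaining 27% of clearance is unaffected.
Relative clearance = 1.022 + 0.27 = 1.292.
Exposure is unchanged when dose changes in proportion to clearance. New dose = 50 mg × 1.292 = 65 mg.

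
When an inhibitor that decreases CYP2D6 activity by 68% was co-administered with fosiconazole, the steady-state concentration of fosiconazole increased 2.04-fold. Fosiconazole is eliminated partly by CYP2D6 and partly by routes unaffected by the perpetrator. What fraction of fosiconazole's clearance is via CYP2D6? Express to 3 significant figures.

Call the CYP2D6 fraction fm. After the interaction, CL_new/CL_old = fm × 0.32 + (1 − fm).
Steady-state concentration ratio = 1 / (new CL fraction), so new CL fraction = 1 / 2.04 = 0.4902.
fm × 0.32 + 1 − fm = 0.4902  ⇒  fm × (0.32 − 1) = −0.5098  ⇒  fm = 0.750.

0.750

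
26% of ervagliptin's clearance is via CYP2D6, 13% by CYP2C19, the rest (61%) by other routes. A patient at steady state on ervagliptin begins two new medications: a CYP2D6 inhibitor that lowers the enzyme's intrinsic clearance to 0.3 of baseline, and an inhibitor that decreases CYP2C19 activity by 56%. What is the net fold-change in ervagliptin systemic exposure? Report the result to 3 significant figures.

CYP2D6: 0.26 × 0.3 = 0.078
CYP2C19: 0.13 × 0.44 = 0.0572
Other: 0.61 (unchanged)
CL_new/CL_old = 0.078 + 0.0572 + 0.61 = 0.7452.
Because systemic exposure varies inversely with clearance, the combined effect is 1 / 0.7452 = 1.34.

1.34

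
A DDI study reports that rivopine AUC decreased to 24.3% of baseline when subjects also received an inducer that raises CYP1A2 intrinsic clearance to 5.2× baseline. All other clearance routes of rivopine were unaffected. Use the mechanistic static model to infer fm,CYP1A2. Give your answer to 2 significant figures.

CL'/CL = 1 / 0.243 = 4.115
5.2·fm + (1 − fm) = 4.115
fm = (4.115 − 1) / (5.2 − 1) = 0.74

0.74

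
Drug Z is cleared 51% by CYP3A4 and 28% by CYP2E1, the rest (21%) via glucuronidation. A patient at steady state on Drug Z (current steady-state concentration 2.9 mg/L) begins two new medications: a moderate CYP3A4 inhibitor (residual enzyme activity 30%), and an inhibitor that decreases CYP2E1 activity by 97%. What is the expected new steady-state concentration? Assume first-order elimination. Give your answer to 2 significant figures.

The CYP3A4 pathway (51% of clearance) falls to 0.3× activity: 0.51 × 0.3 = 0.153.
The CYP2E1 pathway (28% of clearance) drops to 0.03× activity: 0.28 × 0.03 = 0.0084.
Non-CYP routes (21%) are unchanged.
CL_new/CL_old = 0.153 + 0.0084 + 0.21 = 0.3714.
Dividing the baseline by the relative clearance: 2.9 / 0.3714 = 7.8 mg/L.

7.8 mg/L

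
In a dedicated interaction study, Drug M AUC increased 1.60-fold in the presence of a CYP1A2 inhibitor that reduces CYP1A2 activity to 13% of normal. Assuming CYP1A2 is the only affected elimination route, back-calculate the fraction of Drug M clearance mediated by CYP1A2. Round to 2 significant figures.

Call the CYP1A2 fraction fm. After the interaction, CL_new/CL_old = fm × 0.13 + (1 − fm).
AUC ratio = 1 / (new CL fraction), so new CL fraction = 1 / 1.60 = 0.625.
fm × 0.13 + 1 − fm = 0.625  ⇒  fm × (0.13 − 1) = −0.375  ⇒  fm = 0.43.

0.43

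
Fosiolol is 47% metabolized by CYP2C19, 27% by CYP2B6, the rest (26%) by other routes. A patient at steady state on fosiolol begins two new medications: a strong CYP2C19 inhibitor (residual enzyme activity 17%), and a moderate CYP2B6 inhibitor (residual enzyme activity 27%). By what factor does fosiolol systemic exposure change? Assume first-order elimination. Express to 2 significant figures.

2.4

The CYP2C19 pathway (47% of clearance) falls to 0.17× activity: 0.47 × 0.17 = 0.0799.
The CYP2B6 pathway (27% of clearance) falls to 0.27× activity: 0.27 × 0.27 = 0.0729.
The remaining 26% of clearance is unaffected.
Relative clearance = 0.0799 + 0.0729 + 0.26 = 0.4128.
Because systemic exposure varies inversely with clearance, the combined effect is 1 / 0.4128 = 2.4.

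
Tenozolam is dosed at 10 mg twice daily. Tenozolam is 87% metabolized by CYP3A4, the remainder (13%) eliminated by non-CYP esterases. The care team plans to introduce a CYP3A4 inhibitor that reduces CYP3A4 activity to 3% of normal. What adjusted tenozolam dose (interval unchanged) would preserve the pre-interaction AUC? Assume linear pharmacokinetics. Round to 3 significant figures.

The CYP3A4 pathway (87% of clearance) falls to 0.03× activity: 0.87 × 0.03 = 0.0261.
Non-CYP routes (13%) are unchanged.
CL_new/CL_old = 0.0261 + 0.13 = 0.1561.
To maintain the same steady-state level, dose must scale with clearance: new dose = 10 × 0.1561 = 1.56 mg.

1.56 mg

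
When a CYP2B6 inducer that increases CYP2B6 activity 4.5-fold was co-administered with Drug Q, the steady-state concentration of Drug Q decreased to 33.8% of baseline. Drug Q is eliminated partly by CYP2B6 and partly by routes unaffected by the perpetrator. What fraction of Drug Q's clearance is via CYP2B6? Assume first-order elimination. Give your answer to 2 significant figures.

0.56

Let fm be the CYP2B6 fraction. New clearance relative to baseline = fm × 4.5 + (1 − fm).
Steady-state concentration ratio = 1 / (new CL fraction), so new CL fraction = 1 / 0.338 = 2.959.
fm × 4.5 + 1 − fm = 2.959  ⇒  fm × (4.5 − 1) = 1.959  ⇒  fm = 0.56.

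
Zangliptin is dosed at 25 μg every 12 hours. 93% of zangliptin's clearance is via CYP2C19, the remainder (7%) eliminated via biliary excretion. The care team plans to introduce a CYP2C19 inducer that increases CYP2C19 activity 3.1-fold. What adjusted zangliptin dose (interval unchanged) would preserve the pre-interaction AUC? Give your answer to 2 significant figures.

74 μg

The CYP2C19 pathway (93% of clearance) is boosted to 3.1× activity: 0.93 × 3.1 = 2.883.
The remaining 7% of clearance is unaffected.
New clearance relative to baseline: 2.883 + 0.07 = 2.953.
Exposure is unchanged when dose changes in proportion to clearance. New dose = 25 μg × 2.953 = 74 μg.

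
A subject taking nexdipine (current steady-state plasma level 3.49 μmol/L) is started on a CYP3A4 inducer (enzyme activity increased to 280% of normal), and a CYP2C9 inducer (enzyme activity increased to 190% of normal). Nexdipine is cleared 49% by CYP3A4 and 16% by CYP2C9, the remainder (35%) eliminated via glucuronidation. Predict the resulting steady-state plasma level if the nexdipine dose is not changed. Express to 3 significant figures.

1.72 μmol/L

The CYP3A4 pathway (49% of clearance) is boosted to 2.8× activity: 0.49 × 2.8 = 1.372.
The CYP2C9 pathway (16% of clearance) is boosted to 1.9× activity: 0.16 × 1.9 = 0.304.
The remaining 35% of clearance is unaffected.
New clearance relative to baseline: 1.372 + 0.304 + 0.35 = 2.026.
Steady-state plasma level ∝ 1/CL: new value = 3.49 / 2.026 = 1.72 μmol/L.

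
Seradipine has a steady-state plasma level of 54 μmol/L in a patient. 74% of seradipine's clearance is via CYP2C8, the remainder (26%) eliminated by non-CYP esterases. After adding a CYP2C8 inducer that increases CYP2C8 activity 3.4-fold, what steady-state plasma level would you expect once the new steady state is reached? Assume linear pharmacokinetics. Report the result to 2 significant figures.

The CYP2C8 pathway (74% of clearance) rises to 3.4× activity: 0.74 × 3.4 = 2.516.
The remaining 26% of clearance is unaffected.
Relative clearance = 2.516 + 0.26 = 2.776.
New steady-state plasma level = baseline ÷ relative clearance = 54 / 2.776 = 19 μmol/L.

19 μmol/L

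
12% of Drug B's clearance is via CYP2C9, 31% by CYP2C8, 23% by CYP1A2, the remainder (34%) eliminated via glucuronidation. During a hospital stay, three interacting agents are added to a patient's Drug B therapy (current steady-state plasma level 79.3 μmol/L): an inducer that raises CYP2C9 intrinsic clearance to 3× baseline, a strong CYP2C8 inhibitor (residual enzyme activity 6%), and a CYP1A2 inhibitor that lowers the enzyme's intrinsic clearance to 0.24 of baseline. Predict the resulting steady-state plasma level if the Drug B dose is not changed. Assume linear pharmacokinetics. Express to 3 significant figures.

102 μmol/L

CYP2C9: 0.12 × 3 = 0.36
CYP2C8: 0.31 × 0.06 = 0.0186
CYP1A2: 0.23 × 0.24 = 0.0552
Other: 0.34 (unchanged)
CL_new/CL_old = 0.36 + 0.0186 + 0.0552 + 0.34 = 0.7738.
New steady-state plasma level = 79.3 / 0.7738 = 102 μmol/L (concentration scales inversely with clearance).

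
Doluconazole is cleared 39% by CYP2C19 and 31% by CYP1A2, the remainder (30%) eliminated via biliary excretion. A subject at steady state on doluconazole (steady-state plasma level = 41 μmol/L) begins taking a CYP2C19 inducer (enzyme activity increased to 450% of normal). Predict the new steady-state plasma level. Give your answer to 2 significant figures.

17 μmol/L

The CYP2C19 pathway (39% of clearance) is boosted to 4.5× activity: 0.39 × 4.5 = 1.755.
CYP1A2 (31%) and the residual 30% are unaffected.
New clearance relative to baseline: 1.755 + 0.31 + 0.3 = 2.365.
Steady-state plasma level ∝ 1/CL, so new value = 41 / 2.365 = 17 μmol/L.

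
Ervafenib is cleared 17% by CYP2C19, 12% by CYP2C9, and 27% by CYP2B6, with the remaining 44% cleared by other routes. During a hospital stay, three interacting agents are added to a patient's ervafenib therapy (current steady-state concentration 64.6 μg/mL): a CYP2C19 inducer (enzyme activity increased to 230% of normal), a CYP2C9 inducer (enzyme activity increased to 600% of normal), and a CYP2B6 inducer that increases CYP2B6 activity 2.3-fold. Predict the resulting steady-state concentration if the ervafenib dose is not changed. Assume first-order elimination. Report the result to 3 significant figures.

CYP2C19: 0.17 × 2.3 = 0.391
CYP2C9: 0.12 × 6 = 0.72
CYP2B6: 0.27 × 2.3 = 0.621
Other: 0.44 (unchanged)
New clearance relative to baseline: 0.391 + 0.72 + 0.621 + 0.44 = 2.172.
Dividing the baseline by the relative clearance: 64.6 / 2.172 = 29.7 μg/mL.

29.7 μg/mL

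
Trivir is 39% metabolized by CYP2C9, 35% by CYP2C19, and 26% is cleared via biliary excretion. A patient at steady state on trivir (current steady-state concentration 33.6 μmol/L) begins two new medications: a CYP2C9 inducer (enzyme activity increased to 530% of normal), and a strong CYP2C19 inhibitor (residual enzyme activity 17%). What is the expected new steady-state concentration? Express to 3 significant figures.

CYP2C9: 0.39 × 5.3 = 2.067
CYP2C19: 0.35 × 0.17 = 0.0595
Other: 0.26 (unchanged)
Relative clearance = 2.067 + 0.0595 + 0.26 = 2.3865.
Steady-state concentration ∝ 1/CL: new value = 33.6 / 2.3865 = 14.1 μmol/L.

14.1 μmol/L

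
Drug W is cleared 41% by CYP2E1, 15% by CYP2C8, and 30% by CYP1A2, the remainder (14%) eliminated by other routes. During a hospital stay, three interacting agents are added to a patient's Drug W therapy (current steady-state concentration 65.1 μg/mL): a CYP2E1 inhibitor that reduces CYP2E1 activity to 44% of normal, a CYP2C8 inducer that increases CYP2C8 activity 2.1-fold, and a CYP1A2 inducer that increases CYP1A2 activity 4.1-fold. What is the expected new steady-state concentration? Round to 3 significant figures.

The CYP2E1 pathway (41% of clearance) falls to 0.44× activity: 0.41 × 0.44 = 0.1804.
The CYP2C8 pathway (15% of clearance) rises to 2.1× activity: 0.15 × 2.1 = 0.315.
The CYP1A2 pathway (30% of clearance) increases to 4.1× activity: 0.3 × 4.1 = 1.23.
The remaining 14% of clearance is unaffected.
New clearance relative to baseline: 0.1804 + 0.315 + 1.23 + 0.14 = 1.8654.
New steady-state concentration = 65.1 / 1.8654 = 34.9 μg/mL (concentration scales inversely with clearance).

34.9 μg/mL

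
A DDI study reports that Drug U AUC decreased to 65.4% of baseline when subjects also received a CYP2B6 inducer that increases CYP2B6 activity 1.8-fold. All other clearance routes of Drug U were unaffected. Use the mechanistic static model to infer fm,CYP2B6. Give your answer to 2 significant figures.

0.66

Call the CYP2B6 fraction fm. After the interaction, CL_new/CL_old = fm × 1.8 + (1 − fm).
AUC ratio = 1 / (new CL fraction), so new CL fraction = 1 / 0.654 = 1.529.
fm × 1.8 + 1 − fm = 1.529  ⇒  fm × (1.8 − 1) = 0.5291  ⇒  fm = 0.66.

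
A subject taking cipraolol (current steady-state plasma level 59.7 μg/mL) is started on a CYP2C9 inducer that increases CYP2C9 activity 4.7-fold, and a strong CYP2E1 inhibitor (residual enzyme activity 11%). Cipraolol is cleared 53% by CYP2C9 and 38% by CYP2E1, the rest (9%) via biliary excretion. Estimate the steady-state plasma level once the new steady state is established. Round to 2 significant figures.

CYP2C9: 0.53 × 4.7 = 2.491
CYP2E1: 0.38 × 0.11 = 0.0418
Other: 0.09 (unchanged)
Relative clearance = 2.491 + 0.0418 + 0.09 = 2.6228.
Steady-state plasma level ∝ 1/CL: new value = 59.7 / 2.6228 = 23 μg/mL.

23 μg/mL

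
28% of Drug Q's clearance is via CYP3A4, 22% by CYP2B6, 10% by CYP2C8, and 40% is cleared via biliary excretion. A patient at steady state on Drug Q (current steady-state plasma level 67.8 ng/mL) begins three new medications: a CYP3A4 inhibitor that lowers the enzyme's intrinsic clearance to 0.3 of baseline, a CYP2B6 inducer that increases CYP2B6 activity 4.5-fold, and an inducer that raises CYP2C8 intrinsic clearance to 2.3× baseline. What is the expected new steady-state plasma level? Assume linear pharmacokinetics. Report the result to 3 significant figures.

CYP3A4: 0.28 × 0.3 = 0.084
CYP2B6: 0.22 × 4.5 = 0.99
CYP2C8: 0.1 × 2.3 = 0.23
Other: 0.4 (unchanged)
Relative clearance = 0.084 + 0.99 + 0.23 + 0.4 = 1.704.
Dividing the baseline by the relative clearance: 67.8 / 1.704 = 39.8 ng/mL.

39.8 ng/mL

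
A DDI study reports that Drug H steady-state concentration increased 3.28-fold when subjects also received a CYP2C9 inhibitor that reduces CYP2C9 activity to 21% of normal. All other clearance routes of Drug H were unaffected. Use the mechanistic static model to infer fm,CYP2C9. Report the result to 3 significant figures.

0.880

CL'/CL = 1 / 3.28 = 0.3049
0.21·fm + (1 − fm) = 0.3049
fm = (0.3049 − 1) / (0.21 − 1) = 0.880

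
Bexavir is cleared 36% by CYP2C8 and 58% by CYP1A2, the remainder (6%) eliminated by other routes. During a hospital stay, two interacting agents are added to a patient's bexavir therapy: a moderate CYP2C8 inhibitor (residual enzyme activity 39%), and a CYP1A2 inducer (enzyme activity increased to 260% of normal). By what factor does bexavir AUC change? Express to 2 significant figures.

0.59

CYP2C8: 0.36 × 0.39 = 0.1404
CYP1A2: 0.58 × 2.6 = 1.508
Other: 0.06 (unchanged)
CL_new/CL_old = 0.1404 + 1.508 + 0.06 = 1.7084.
AUC ∝ 1/CL: fold-change = 1 / 1.7084 = 0.59.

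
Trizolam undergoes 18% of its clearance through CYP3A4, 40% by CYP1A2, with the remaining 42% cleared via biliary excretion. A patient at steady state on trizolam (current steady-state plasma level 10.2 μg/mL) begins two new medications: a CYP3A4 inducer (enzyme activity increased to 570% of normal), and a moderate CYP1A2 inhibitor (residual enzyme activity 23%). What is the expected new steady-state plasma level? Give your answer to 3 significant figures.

6.63 μg/mL

The CYP3A4 pathway (18% of clearance) is boosted to 5.7× activity: 0.18 × 5.7 = 1.026.
The CYP1A2 pathway (40% of clearance) drops to 0.23× activity: 0.4 × 0.23 = 0.092.
Non-CYP routes (42%) are unchanged.
New clearance relative to baseline: 1.026 + 0.092 + 0.42 = 1.538.
Dividing the baseline by the relative clearance: 10.2 / 1.538 = 6.63 μg/mL.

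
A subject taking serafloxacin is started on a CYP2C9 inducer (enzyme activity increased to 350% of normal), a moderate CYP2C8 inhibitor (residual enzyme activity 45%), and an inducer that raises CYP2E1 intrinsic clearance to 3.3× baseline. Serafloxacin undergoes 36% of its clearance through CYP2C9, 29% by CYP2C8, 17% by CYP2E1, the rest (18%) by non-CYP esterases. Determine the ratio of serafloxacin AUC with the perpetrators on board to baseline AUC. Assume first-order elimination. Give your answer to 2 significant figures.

CYP2C9: 0.36 × 3.5 = 1.26
CYP2C8: 0.29 × 0.45 = 0.1305
CYP2E1: 0.17 × 3.3 = 0.561
Other: 0.18 (unchanged)
Relative clearance = 1.26 + 0.1305 + 0.561 + 0.18 = 2.1315.
AUC ∝ 1/CL: fold-change = 1 / 2.1315 = 0.47.

0.47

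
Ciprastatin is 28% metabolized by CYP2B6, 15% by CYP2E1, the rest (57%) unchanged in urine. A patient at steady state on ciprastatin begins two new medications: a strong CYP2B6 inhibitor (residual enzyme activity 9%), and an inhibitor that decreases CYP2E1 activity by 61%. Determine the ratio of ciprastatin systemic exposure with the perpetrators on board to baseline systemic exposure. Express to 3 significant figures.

The CYP2B6 pathway (28% of clearance) drops to 0.09× activity: 0.28 × 0.09 = 0.0252.
The CYP2E1 pathway (15% of clearance) falls to 0.39× activity: 0.15 × 0.39 = 0.0585.
Non-CYP routes (57%) are unchanged.
CL_new/CL_old = 0.0252 + 0.0585 + 0.57 = 0.6537.
Systemic exposure ∝ 1/CL: fold-change = 1 / 0.6537 = 1.53.

1.53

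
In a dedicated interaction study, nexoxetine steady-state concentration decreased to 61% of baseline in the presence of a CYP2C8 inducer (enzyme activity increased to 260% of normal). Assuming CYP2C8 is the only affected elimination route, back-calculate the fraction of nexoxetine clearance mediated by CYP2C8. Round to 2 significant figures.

Write x for the fraction cleared via CYP2C8. The observed steady-state concentration change means clearance rose to 1/0.610 = 1.639 of baseline.
Only the CYP2C8 route changed, so 1.639 = x·2.6 + (1 − x), giving x = 0.40.

0.40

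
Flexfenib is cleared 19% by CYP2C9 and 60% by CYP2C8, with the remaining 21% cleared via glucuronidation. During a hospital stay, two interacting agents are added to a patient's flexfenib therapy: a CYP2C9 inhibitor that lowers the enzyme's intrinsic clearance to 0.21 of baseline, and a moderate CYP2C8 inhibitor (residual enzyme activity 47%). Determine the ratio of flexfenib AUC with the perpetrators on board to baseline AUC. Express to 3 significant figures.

1.88

The CYP2C9 pathway (19% of clearance) is reduced to 0.21× activity: 0.19 × 0.21 = 0.0399.
The CYP2C8 pathway (60% of clearance) is reduced to 0.47× activity: 0.6 × 0.47 = 0.282.
Non-CYP routes (21%) are unchanged.
Relative clearance = 0.0399 + 0.282 + 0.21 = 0.5319.
Because AUC varies inversely with clearance, the combined effect is 1 / 0.5319 = 1.88.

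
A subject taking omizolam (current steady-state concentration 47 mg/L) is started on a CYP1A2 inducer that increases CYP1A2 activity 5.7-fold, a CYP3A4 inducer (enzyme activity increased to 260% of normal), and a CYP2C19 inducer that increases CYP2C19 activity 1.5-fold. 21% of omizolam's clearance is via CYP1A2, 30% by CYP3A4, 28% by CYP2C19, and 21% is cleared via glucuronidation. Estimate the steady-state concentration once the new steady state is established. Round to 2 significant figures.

18 mg/L

The CYP1A2 pathway (21% of clearance) is boosted to 5.7× activity: 0.21 × 5.7 = 1.197.
The CYP3A4 pathway (30% of clearance) is boosted to 2.6× activity: 0.3 × 2.6 = 0.78.
The CYP2C19 pathway (28% of clearance) increases to 1.5× activity: 0.28 × 1.5 = 0.42.
Non-CYP routes (21%) are unchanged.
New clearance relative to baseline: 1.197 + 0.78 + 0.42 + 0.21 = 2.607.
Steady-state concentration ∝ 1/CL: new value = 47 / 2.607 = 18 mg/L.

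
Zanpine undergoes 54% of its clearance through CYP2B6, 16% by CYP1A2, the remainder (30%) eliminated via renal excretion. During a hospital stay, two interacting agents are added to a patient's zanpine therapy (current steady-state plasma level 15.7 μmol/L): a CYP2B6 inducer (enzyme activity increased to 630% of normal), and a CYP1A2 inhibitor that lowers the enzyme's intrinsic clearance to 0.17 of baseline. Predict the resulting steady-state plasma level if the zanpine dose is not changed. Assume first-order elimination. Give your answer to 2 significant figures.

The CYP2B6 pathway (54% of clearance) increases to 6.3× activity: 0.54 × 6.3 = 3.402.
The CYP1A2 pathway (16% of clearance) drops to 0.17× activity: 0.16 × 0.17 = 0.0272.
The remaining 30% of clearance is unaffected.
Relative clearance = 3.402 + 0.0272 + 0.3 = 3.7292.
Steady-state plasma level ∝ 1/CL: new value = 15.7 / 3.7292 = 4.2 μmol/L.

4.2 μmol/L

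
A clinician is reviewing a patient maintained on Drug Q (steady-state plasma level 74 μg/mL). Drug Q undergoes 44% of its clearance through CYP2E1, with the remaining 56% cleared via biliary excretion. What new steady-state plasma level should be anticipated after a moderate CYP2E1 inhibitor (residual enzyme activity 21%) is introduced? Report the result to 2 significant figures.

1.1 × 10² μg/mL

The CYP2E1 pathway (44% of clearance) falls to 0.21× activity: 0.44 × 0.21 = 0.0924.
Non-CYP routes (56%) are unchanged.
CL_new/CL_old = 0.0924 + 0.56 = 0.6524.
With dosing unchanged, steady-state plasma level scales as 1/CL: 74 / 0.6524 = 1.1 × 10² μg/mL.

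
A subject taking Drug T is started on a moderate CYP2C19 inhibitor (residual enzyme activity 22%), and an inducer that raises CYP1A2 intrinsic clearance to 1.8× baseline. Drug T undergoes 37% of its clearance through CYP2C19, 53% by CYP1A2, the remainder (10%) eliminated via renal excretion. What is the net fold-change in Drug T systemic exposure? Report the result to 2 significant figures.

0.88

The CYP2C19 pathway (37% of clearance) is reduced to 0.22× activity: 0.37 × 0.22 = 0.0814.
The CYP1A2 pathway (53% of clearance) is boosted to 1.8× activity: 0.53 × 1.8 = 0.954.
The remaining 10% of clearance is unaffected.
CL_new/CL_old = 0.0814 + 0.954 + 0.1 = 1.1354.
Because systemic exposure varies inversely with clearance, the combined effect is 1 / 1.1354 = 0.88.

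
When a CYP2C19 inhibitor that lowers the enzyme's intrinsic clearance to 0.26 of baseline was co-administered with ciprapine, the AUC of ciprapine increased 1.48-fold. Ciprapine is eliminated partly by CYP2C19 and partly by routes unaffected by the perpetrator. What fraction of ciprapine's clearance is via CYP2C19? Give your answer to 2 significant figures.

0.44

CL'/CL = 1 / 1.48 = 0.6757
0.26·fm + (1 − fm) = 0.6757
fm = (0.6757 − 1) / (0.26 − 1) = 0.44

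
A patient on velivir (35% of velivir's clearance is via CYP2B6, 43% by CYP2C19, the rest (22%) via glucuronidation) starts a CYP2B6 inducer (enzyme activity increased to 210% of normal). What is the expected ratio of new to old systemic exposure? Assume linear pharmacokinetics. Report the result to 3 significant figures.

0.722

CYP2B6: 0.35 × 2.1 = 0.735
CYP2C19: 0.43 (unchanged)
Other: 0.22 (unchanged)
Relative clearance = 0.735 + 0.43 + 0.22 = 1.385.
Since systemic exposure ∝ 1/CL, the ratio is 1 / 1.385 = 0.722.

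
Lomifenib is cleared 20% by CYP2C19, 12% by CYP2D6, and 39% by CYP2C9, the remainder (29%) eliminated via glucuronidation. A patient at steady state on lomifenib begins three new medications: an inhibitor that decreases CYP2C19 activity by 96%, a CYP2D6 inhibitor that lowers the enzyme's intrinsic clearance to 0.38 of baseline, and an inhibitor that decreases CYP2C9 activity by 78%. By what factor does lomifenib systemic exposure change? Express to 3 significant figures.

2.33

The CYP2C19 pathway (20% of clearance) falls to 0.04× activity: 0.2 × 0.04 = 0.008.
The CYP2D6 pathway (12% of clearance) drops to 0.38× activity: 0.12 × 0.38 = 0.0456.
The CYP2C9 pathway (39% of clearance) drops to 0.22× activity: 0.39 × 0.22 = 0.0858.
Non-CYP routes (29%) are unchanged.
New clearance relative to baseline: 0.008 + 0.0456 + 0.0858 + 0.29 = 0.4294.
Net systemic exposure ratio = 1 / 0.4294 = 2.33.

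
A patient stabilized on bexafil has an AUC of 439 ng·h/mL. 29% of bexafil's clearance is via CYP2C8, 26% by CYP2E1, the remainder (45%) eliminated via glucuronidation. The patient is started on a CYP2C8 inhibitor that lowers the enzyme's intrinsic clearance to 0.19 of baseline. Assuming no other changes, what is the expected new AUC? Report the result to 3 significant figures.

574 ng·h/mL

The CYP2C8 pathway (29% of clearance) falls to 0.19× activity: 0.29 × 0.19 = 0.0551.
CYP2E1 (26%) and the residual 45% are unaffected.
CL_new/CL_old = 0.0551 + 0.26 + 0.45 = 0.7651.
AUC ∝ 1/CL, so new value = 439 / 0.7651 = 574 ng·h/mL.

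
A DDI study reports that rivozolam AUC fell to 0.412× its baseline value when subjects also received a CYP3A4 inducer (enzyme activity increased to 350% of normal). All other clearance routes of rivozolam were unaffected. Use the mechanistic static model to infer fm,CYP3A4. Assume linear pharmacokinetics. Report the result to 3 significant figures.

CL'/CL = 1 / 0.412 = 2.427
3.5·fm + (1 − fm) = 2.427
fm = (2.427 − 1) / (3.5 − 1) = 0.571

0.571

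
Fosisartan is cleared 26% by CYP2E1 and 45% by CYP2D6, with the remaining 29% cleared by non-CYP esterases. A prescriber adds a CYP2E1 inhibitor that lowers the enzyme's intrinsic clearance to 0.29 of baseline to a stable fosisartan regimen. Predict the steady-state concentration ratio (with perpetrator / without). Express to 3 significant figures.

1.23

The CYP2E1 pathway (26% of clearance) drops to 0.29× activity: 0.26 × 0.29 = 0.0754.
CYP2D6 (45%) and the residual 29% are unaffected.
Relative clearance = 0.0754 + 0.45 + 0.29 = 0.8154.
Steady-state concentration is inversely proportional to clearance, so the fold-change is 1 / 0.8154 = 1.23.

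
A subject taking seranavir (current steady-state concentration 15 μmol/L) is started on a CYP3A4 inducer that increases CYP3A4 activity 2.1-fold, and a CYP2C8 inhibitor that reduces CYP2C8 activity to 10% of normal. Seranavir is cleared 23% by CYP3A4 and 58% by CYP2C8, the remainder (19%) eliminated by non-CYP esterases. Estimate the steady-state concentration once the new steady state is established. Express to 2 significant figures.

21 μmol/L

CYP3A4: 0.23 × 2.1 = 0.483
CYP2C8: 0.58 × 0.1 = 0.058
Other: 0.19 (unchanged)
CL_new/CL_old = 0.483 + 0.058 + 0.19 = 0.731.
New steady-state concentration = 15 / 0.731 = 21 μmol/L (concentration scales inversely with clearance).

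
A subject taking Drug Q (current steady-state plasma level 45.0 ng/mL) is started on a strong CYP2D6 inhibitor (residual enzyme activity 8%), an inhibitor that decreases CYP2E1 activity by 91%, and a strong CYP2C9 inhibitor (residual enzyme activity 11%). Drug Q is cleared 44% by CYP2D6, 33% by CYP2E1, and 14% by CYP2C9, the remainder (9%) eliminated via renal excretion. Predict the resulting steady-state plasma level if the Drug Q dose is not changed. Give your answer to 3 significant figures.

The CYP2D6 pathway (44% of clearance) is reduced to 0.08× activity: 0.44 × 0.08 = 0.0352.
The CYP2E1 pathway (33% of clearance) is reduced to 0.09× activity: 0.33 × 0.09 = 0.0297.
The CYP2C9 pathway (14% of clearance) drops to 0.11× activity: 0.14 × 0.11 = 0.0154.
The remaining 9% of clearance is unaffected.
New clearance relative to baseline: 0.0352 + 0.0297 + 0.0154 + 0.09 = 0.1703.
Steady-state plasma level ∝ 1/CL: new value = 45.0 / 0.1703 = 264 ng/mL.

264 ng/mL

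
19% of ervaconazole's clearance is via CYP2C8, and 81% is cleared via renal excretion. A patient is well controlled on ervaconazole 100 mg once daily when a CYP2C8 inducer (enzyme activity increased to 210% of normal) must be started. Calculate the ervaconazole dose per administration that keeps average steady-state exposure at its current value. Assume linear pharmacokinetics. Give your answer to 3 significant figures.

121 mg

The CYP2C8 pathway (19% of clearance) is boosted to 2.1× activity: 0.19 × 2.1 = 0.399.
Non-CYP routes (81%) are unchanged.
New clearance relative to baseline: 0.399 + 0.81 = 1.209.
To maintain the same steady-state level, dose must scale with clearance: new dose = 100 × 1.209 = 121 mg.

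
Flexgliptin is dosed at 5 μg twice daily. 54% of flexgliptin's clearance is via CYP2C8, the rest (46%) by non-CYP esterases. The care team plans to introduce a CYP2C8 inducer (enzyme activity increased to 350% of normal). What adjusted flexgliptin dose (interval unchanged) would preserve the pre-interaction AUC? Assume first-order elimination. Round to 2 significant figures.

The CYP2C8 pathway (54% of clearance) increases to 3.5× activity: 0.54 × 3.5 = 1.89.
Non-CYP routes (46%) are unchanged.
Relative clearance = 1.89 + 0.46 = 2.35.
Exposure is unchanged when dose changes in proportion to clearance. New dose = 5 μg × 2.35 = 12 μg.

12 μg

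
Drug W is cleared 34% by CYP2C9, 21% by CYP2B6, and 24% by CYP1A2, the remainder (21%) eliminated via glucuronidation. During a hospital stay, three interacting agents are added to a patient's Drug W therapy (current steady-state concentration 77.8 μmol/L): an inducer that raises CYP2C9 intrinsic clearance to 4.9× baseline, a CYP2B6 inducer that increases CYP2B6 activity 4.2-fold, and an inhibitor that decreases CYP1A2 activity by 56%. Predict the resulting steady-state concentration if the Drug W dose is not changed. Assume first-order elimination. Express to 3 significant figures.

The CYP2C9 pathway (34% of clearance) is boosted to 4.9× activity: 0.34 × 4.9 = 1.666.
The CYP2B6 pathway (21% of clearance) is boosted to 4.2× activity: 0.21 × 4.2 = 0.882.
The CYP1A2 pathway (24% of clearance) falls to 0.44× activity: 0.24 × 0.44 = 0.1056.
Non-CYP routes (21%) are unchanged.
Relative clearance = 1.666 + 0.882 + 0.1056 + 0.21 = 2.8636.
Steady-state concentration ∝ 1/CL: new value = 77.8 / 2.8636 = 27.2 μmol/L.

27.2 μmol/L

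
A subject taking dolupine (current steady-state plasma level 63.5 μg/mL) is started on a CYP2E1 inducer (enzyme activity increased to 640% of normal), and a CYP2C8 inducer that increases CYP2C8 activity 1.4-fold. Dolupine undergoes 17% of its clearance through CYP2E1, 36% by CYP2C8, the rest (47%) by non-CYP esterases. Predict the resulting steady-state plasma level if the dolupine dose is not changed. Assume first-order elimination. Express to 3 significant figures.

CYP2E1: 0.17 × 6.4 = 1.088
CYP2C8: 0.36 × 1.4 = 0.504
Other: 0.47 (unchanged)
CL_new/CL_old = 1.088 + 0.504 + 0.47 = 2.062.
Steady-state plasma level ∝ 1/CL: new value = 63.5 / 2.062 = 30.8 μg/mL.

30.8 μg/mL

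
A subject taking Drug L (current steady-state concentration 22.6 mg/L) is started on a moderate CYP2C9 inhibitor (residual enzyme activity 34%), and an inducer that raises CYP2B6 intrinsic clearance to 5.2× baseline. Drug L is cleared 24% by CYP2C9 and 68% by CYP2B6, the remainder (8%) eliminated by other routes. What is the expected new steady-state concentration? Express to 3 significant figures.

CYP2C9: 0.24 × 0.34 = 0.0816
CYP2B6: 0.68 × 5.2 = 3.536
Other: 0.08 (unchanged)
New clearance relative to baseline: 0.0816 + 3.536 + 0.08 = 3.6976.
Dividing the baseline by the relative clearance: 22.6 / 3.6976 = 6.11 mg/L.

6.11 mg/L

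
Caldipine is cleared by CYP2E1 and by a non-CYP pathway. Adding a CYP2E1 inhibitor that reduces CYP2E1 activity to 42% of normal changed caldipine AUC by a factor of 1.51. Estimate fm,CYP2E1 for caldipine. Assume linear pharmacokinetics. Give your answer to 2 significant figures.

0.58

Let x = fm,CYP2E1. Because AUC ∝ 1/CL, relative clearance fell to 1/1.51 = 0.6623.
Only the CYP2E1 route changed, so 0.6623 = x·0.42 + (1 − x), giving x = 0.58.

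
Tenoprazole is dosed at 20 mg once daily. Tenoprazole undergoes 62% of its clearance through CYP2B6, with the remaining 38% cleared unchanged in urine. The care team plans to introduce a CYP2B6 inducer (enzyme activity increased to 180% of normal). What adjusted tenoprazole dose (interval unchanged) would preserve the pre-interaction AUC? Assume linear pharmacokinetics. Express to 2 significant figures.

30 mg

The CYP2B6 pathway (62% of clearance) rises to 1.8× activity: 0.62 × 1.8 = 1.116.
The remaining 38% of clearance is unaffected.
CL_new/CL_old = 1.116 + 0.38 = 1.496.
To maintain the same steady-state level, dose must scale with clearance: new dose = 20 × 1.496 = 30 mg.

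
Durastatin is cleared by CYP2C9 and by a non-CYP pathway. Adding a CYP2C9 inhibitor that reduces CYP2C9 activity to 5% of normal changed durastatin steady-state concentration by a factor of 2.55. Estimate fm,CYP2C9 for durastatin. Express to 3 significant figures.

0.640

Let x = fm,CYP2C9. Because steady-state concentration ∝ 1/CL, relative clearance fell to 1/2.55 = 0.3922.
Setting x·0.05 + (1 − x) = 0.3922 and solving: x = (0.3922 − 1)/(0.05 − 1) = 0.640.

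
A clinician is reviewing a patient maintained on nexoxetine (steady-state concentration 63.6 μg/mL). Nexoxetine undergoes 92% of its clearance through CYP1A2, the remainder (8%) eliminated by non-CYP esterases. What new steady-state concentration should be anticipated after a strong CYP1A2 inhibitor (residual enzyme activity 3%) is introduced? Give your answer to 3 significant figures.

591 μg/mL

The CYP1A2 pathway (92% of clearance) drops to 0.03× activity: 0.92 × 0.03 = 0.0276.
Non-CYP routes (8%) are unchanged.
CL_new/CL_old = 0.0276 + 0.08 = 0.1076.
With dosing unchanged, steady-state concentration scales as 1/CL: 63.6 / 0.1076 = 591 μg/mL.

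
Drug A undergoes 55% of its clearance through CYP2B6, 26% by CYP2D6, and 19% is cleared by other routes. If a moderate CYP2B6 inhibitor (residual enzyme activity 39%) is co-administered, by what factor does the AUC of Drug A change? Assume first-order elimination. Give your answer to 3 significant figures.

1.50

CYP2B6: 0.55 × 0.39 = 0.2145
CYP2D6: 0.26 (unchanged)
Other: 0.19 (unchanged)
New clearance relative to baseline: 0.2145 + 0.26 + 0.19 = 0.6645.
AUC ratio = CL_old/CL_new = 1 / 0.6645 = 1.50.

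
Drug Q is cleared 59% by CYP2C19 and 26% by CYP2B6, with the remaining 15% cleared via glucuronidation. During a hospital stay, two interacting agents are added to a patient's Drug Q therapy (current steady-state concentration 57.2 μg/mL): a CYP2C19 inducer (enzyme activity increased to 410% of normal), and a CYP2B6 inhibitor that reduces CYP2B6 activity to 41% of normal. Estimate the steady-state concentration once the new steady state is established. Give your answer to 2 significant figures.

The CYP2C19 pathway (59% of clearance) is boosted to 4.1× activity: 0.59 × 4.1 = 2.419.
The CYP2B6 pathway (26% of clearance) is reduced to 0.41× activity: 0.26 × 0.41 = 0.1066.
Non-CYP routes (15%) are unchanged.
Relative clearance = 2.419 + 0.1066 + 0.15 = 2.6756.
New steady-state concentration = 57.2 / 2.6756 = 21 μg/mL (concentration scales inversely with clearance).

21 μg/mL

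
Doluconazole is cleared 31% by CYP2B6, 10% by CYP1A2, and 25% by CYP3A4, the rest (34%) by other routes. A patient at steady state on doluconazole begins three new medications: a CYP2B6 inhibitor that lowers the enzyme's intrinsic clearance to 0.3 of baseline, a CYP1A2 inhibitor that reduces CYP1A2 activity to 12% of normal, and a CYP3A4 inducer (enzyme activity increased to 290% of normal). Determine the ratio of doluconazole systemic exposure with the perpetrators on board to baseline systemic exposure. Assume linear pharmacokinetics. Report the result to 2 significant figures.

The CYP2B6 pathway (31% of clearance) drops to 0.3× activity: 0.31 × 0.3 = 0.093.
The CYP1A2 pathway (10% of clearance) is reduced to 0.12× activity: 0.1 × 0.12 = 0.012.
The CYP3A4 pathway (25% of clearance) is boosted to 2.9× activity: 0.25 × 2.9 = 0.725.
Non-CYP routes (34%) are unchanged.
CL_new/CL_old = 0.093 + 0.012 + 0.725 + 0.34 = 1.17.
Net systemic exposure ratio = 1 / 1.17 = 0.85.

0.85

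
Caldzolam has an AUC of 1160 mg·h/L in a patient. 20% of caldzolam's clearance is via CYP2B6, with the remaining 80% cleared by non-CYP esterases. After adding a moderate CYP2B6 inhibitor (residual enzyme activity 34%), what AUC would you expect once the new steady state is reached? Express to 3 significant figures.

1.34 × 10³ mg·h/L

CYP2B6: 0.2 × 0.34 = 0.068
Other: 0.8 (unchanged)
New clearance relative to baseline: 0.068 + 0.8 = 0.868.
With dosing unchanged, AUC scales as 1/CL: 1160 / 0.868 = 1.34 × 10³ mg·h/L.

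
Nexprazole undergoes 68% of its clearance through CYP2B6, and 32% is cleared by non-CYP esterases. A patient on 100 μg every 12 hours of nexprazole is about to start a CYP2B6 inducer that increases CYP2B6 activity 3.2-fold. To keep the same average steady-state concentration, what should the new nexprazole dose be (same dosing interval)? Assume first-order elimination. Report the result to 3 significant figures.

250 μg

CYP2B6: 0.68 × 3.2 = 2.176
Other: 0.32 (unchanged)
New clearance relative to baseline: 2.176 + 0.32 = 2.496.
Css,avg = (dose rate)/CL, so holding Css fixed requires dose ∝ CL: 100 × 2.496 = 250 μg.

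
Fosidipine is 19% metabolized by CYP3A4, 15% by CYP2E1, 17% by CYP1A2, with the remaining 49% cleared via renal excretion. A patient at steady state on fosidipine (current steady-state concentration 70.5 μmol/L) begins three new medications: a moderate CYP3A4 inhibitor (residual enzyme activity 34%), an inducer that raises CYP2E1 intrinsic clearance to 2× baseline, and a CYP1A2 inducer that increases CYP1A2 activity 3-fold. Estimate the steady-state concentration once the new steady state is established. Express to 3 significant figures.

The CYP3A4 pathway (19% of clearance) falls to 0.34× activity: 0.19 × 0.34 = 0.0646.
The CYP2E1 pathway (15% of clearance) is boosted to 2× activity: 0.15 × 2 = 0.3.
The CYP1A2 pathway (17% of clearance) rises to 3× activity: 0.17 × 3 = 0.51.
The remaining 49% of clearance is unaffected.
CL_new/CL_old = 0.0646 + 0.3 + 0.51 + 0.49 = 1.3646.
Steady-state concentration ∝ 1/CL: new value = 70.5 / 1.3646 = 51.7 μmol/L.

51.7 μmol/L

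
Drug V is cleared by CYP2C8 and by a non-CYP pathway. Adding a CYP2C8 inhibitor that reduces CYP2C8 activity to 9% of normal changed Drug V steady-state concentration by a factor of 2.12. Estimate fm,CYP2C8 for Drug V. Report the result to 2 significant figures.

0.58

CL'/CL = 1 / 2.12 = 0.4717
0.09·fm + (1 − fm) = 0.4717
fm = (0.4717 − 1) / (0.09 − 1) = 0.58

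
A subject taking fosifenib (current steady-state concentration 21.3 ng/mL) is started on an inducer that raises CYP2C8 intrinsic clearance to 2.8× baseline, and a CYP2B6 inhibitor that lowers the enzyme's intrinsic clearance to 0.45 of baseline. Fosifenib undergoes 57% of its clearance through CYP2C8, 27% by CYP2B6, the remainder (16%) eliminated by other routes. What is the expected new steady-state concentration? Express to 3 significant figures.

The CYP2C8 pathway (57% of clearance) is boosted to 2.8× activity: 0.57 × 2.8 = 1.596.
The CYP2B6 pathway (27% of clearance) drops to 0.45× activity: 0.27 × 0.45 = 0.1215.
Non-CYP routes (16%) are unchanged.
New clearance relative to baseline: 1.596 + 0.1215 + 0.16 = 1.8775.
Steady-state concentration ∝ 1/CL: new value = 21.3 / 1.8775 = 11.3 ng/mL.

11.3 ng/mL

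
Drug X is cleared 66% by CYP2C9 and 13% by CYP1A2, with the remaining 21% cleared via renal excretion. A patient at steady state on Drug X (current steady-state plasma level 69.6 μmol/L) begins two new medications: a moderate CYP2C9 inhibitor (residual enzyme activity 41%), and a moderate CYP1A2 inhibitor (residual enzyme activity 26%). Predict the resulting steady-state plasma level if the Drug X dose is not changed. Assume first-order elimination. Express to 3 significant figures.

135 μmol/L

The CYP2C9 pathway (66% of clearance) drops to 0.41× activity: 0.66 × 0.41 = 0.2706.
The CYP1A2 pathway (13% of clearance) falls to 0.26× activity: 0.13 × 0.26 = 0.0338.
Non-CYP routes (21%) are unchanged.
CL_new/CL_old = 0.2706 + 0.0338 + 0.21 = 0.5144.
Dividing the baseline by the relative clearance: 69.6 / 0.5144 = 135 μmol/L.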